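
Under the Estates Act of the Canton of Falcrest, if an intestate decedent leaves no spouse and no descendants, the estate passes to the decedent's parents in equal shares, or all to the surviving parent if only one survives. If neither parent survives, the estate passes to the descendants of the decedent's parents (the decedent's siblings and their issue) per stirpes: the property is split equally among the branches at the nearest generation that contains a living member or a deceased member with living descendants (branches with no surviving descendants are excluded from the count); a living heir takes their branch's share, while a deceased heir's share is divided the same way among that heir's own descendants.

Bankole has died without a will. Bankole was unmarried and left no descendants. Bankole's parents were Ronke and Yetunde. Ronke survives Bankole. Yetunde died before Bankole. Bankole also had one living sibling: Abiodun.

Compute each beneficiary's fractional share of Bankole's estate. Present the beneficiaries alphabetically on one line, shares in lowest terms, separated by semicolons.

Only one parent, Ronke, survives, so Ronke takes the entire estate. The siblings take nothing because a surviving parent has priority.

Ronke 1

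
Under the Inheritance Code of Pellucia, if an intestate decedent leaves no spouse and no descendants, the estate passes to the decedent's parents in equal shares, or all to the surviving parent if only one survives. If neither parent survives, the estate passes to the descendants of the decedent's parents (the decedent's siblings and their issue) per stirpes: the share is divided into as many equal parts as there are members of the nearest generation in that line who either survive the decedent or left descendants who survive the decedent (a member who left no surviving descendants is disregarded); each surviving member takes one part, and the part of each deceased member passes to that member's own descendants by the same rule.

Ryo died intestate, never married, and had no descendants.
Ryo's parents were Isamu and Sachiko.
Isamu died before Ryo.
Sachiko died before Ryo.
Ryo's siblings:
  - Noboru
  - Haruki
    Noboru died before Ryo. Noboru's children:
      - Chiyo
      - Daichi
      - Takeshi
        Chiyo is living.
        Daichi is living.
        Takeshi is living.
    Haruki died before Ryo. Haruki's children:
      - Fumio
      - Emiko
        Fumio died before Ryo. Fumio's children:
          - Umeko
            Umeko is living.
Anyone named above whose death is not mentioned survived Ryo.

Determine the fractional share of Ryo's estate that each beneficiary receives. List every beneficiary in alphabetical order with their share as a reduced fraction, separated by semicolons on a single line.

Chiyo 1/6; Daichi 1/6; Emiko 1/4; Takeshi 1/6; Umeko 1/4

Neither parent survives and there are no descendants, so the estate passes to Ryo's siblings and their issue per stirpes.
The estate is divided into 2 equal shares of 1/2 among Noboru, Haruki.
Noboru predeceased; the 1/2 allotted to Noboru's branch passes to Noboru's issue by representation.
The 1/2 is divided into 3 equal shares of 1/6 among Chiyo, Daichi, Takeshi.
Chiyo is living and takes 1/6.
Daichi is living and takes 1/6.
Takeshi is living and takes 1/6.
Haruki predeceased; the 1/2 allotted to Haruki's branch passes to Haruki's issue by representation.
The 1/2 is divided into 2 equal shares of 1/4 among Fumio, Emiko.
Fumio predeceased; the 1/4 allotted to Fumio's branch passes to Fumio's issue by representation.
Umeko is the sole taker at this level and receives the full 1/4.
Emiko is living and takes 1/4.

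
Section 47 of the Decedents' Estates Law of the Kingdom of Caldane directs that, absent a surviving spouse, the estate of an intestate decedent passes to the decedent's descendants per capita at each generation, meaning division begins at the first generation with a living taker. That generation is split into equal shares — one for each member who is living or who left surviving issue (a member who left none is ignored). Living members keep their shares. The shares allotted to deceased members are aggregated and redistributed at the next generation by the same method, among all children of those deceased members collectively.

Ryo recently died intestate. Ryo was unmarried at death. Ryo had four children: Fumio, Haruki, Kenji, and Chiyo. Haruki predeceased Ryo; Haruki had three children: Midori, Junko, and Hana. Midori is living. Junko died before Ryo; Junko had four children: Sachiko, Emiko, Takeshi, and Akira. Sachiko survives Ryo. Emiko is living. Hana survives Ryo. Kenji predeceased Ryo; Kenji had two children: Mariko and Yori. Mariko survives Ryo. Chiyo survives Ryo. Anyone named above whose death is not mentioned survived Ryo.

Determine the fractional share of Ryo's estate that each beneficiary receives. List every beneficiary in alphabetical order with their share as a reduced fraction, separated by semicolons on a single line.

Akira 1/40; Chiyo 1/4; Emiko 1/40; Fumio 1/4; Hana 1/10; Mariko 1/10; Midori 1/10; Sachiko 1/40; Takeshi 1/40; Yori 1/10

There is no surviving spouse, so the entire estate passes to Ryo's descendants per capita at each generation.
At generation 1 (Fumio, Haruki, Kenji, Chiyo) there are 4 shares of (1)/4 = 1/4 each.
Living: Fumio and Chiyo — each takes 1/4.
Deceased: Haruki and Kenji. Their combined 1/2 is pooled and carried to generation 2.
At generation 2 (Midori, Junko, Hana, Mariko, Yori) there are 5 shares of (1/2)/5 = 1/10 each.
Living: Midori, Hana, Mariko, and Yori — each takes 1/10.
Deceased: Junko. That 1/10 share is carried to generation 3.
At generation 3 (Sachiko, Emiko, Takeshi, Akira) there are 4 shares of (1/10)/4 = 1/40 each.
Living: Sachiko, Emiko, Takeshi, and Akira — each takes 1/40.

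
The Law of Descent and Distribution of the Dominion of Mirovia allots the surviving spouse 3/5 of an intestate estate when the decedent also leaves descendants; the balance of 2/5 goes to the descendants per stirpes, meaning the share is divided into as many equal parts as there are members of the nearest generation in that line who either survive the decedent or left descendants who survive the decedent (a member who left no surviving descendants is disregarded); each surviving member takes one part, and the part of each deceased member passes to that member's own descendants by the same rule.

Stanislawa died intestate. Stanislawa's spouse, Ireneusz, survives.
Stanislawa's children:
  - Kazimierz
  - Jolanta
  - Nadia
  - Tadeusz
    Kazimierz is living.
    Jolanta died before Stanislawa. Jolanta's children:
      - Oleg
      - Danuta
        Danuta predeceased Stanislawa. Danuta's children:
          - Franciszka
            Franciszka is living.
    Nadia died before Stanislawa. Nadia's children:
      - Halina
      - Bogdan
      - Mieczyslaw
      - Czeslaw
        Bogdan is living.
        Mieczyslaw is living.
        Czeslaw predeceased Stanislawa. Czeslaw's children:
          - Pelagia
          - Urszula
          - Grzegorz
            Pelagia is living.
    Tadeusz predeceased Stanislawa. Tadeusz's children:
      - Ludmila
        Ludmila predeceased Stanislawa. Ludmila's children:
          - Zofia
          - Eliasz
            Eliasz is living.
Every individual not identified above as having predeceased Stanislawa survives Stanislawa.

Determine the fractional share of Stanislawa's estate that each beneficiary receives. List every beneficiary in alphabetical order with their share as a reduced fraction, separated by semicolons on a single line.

Bogdan 1/40; Eliasz 1/20; Franciszka 1/20; Grzegorz 1/120; Halina 1/40; Ireneusz 3/5; Kazimierz 1/10; Mieczyslaw 1/40; Oleg 1/20; Pelagia 1/120; Urszula 1/120; Zofia 1/20

Ireneusz, as surviving spouse, takes 3/5.
The remaining 2/5 passes to Stanislawa's descendants per stirpes.
The 2/5 is divided into 4 equal shares of 1/10 among Kazimierz, Jolanta, Nadia, Tadeusz.
Kazimierz is living and takes 1/10.
Jolanta predeceased; the 1/10 allotted to Jolanta's branch passes to Jolanta's issue by representation.
The 1/10 is divided into 2 equal shares of 1/20 among Oleg, Danuta.
Oleg is living and takes 1/20.
Danuta predeceased; the 1/20 allotted to Danuta's branch passes to Danuta's issue by representation.
Franciszka is the sole taker at this level and receives the full 1/20.
Nadia predeceased; the 1/10 allotted to Nadia's branch passes to Nadia's issue by representation.
The 1/10 is divided into 4 equal shares of 1/40 among Halina, Bogdan, Mieczyslaw, Czeslaw.
Halina is living and takes 1/40.
Bogdan is living and takes 1/40.
Mieczyslaw is living and takes 1/40.
Czeslaw predeceased; the 1/40 allotted to Czeslaw's branch passes to Czeslaw's issue by representation.
The 1/40 is divided into 3 equal shares of 1/120 among Pelagia, Urszula, Grzegorz.
Pelagia is living and takes 1/120.
Urszula is living and takes 1/120.
Grzegorz is living and takes 1/120.
Tadeusz predeceased; the 1/10 allotted to Tadeusz's branch passes to Tadeusz's issue by representation.
Ludmila's line is the sole branch at this level, so the full 1/10 passes to Ludmila's issue by representation.
The 1/10 is divided into 2 equal shares of 1/20 among Zofia, Eliasz.
Zofia is living and takes 1/20.
Eliasz is living and takes 1/20.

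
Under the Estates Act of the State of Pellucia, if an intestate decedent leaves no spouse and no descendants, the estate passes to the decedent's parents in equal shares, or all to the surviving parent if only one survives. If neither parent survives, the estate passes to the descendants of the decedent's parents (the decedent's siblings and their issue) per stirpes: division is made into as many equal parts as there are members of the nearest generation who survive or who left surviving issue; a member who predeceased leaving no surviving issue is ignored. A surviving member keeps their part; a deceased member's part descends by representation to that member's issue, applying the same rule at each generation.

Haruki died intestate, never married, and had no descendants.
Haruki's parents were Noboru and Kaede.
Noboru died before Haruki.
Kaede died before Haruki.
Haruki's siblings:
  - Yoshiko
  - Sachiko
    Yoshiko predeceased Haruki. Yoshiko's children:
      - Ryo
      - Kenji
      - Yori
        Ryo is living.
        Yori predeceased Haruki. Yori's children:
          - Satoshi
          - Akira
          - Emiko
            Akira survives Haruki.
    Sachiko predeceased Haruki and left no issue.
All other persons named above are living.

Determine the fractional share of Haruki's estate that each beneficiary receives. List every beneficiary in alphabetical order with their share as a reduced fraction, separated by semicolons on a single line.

Akira 1/9; Emiko 1/9; Kenji 1/3; Ryo 1/3; Satoshi 1/9

Neither parent survives and there are no descendants, so the estate passes to Haruki's siblings and their issue per stirpes.
Sachiko left no surviving issue, so that branch lapses and is disregarded.
Yoshiko's line is the sole branch at this level, so the full 1 passes to Yoshiko's issue by representation.
The estate is divided into 3 equal shares of 1/3 among Ryo, Kenji, Yori.
Ryo is living and takes 1/3.
Kenji is living and takes 1/3.
Yori predeceased; the 1/3 allotted to Yori's branch passes to Yori's issue by representation.
The 1/3 is divided into 3 equal shares of 1/9 among Satoshi, Akira, Emiko.
Satoshi is living and takes 1/9.
Akira is living and takes 1/9.
Emiko is living and takes 1/9.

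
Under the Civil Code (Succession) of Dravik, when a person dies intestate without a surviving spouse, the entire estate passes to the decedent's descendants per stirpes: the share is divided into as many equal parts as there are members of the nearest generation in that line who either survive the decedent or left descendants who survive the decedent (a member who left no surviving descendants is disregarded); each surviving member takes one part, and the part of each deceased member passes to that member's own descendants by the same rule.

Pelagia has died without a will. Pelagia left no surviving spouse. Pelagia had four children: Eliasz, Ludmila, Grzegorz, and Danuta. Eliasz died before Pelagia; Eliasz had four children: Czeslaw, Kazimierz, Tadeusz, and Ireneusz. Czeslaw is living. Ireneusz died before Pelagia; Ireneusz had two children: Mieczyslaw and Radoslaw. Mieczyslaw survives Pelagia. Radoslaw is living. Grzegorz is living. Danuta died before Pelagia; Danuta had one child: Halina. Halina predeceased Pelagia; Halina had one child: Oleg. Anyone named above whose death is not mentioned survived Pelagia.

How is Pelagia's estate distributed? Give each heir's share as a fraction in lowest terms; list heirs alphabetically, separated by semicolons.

Czeslaw 1/16; Grzegorz 1/4; Kazimierz 1/16; Ludmila 1/4; Mieczyslaw 1/32; Oleg 1/4; Radoslaw 1/32; Tadeusz 1/16

There is no surviving spouse, so the entire estate passes to Pelagia's descendants per stirpes.
The estate is divided into 4 equal shares of 1/4 among Eliasz, Ludmila, Grzegorz, Danuta.
Eliasz predeceased; the 1/4 allotted to Eliasz's branch passes to Eliasz's issue by representation.
The 1/4 is divided into 4 equal shares of 1/16 among Czeslaw, Kazimierz, Tadeusz, Ireneusz.
Czeslaw is living and takes 1/16.
Kazimierz is living and takes 1/16.
Tadeusz is living and takes 1/16.
Ireneusz predeceased; the 1/16 allotted to Ireneusz's branch passes to Ireneusz's issue by representation.
The 1/16 is divided into 2 equal shares of 1/32 among Mieczyslaw, Radoslaw.
Mieczyslaw is living and takes 1/32.
Radoslaw is living and takes 1/32.
Ludmila is living and takes 1/4.
Grzegorz is living and takes 1/4.
Danuta predeceased; the 1/4 allotted to Danuta's branch passes to Danuta's issue by representation.
Halina's line is the sole branch at this level, so the full 1/4 passes to Halina's issue by representation.
Oleg is the sole taker at this level and receives the full 1/4.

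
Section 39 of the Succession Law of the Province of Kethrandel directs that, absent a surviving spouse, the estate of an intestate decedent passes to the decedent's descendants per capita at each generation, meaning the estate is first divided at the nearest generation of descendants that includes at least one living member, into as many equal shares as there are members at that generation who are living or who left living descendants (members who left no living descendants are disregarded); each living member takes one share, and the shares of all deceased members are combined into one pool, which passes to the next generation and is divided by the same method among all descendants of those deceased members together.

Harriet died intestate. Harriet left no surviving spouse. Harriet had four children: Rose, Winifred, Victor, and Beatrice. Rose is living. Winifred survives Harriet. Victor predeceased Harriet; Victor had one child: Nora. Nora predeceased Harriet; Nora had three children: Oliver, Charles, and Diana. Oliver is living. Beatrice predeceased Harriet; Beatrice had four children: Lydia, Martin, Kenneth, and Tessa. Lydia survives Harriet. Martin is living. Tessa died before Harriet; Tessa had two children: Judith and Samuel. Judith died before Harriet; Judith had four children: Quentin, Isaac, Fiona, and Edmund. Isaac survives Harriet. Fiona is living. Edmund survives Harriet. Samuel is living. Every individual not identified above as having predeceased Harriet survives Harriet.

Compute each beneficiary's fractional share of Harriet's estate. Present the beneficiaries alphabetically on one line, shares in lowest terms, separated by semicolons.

There is no surviving spouse, so the entire estate passes to Harriet's descendants per capita at each generation.
At generation 1 (Rose, Winifred, Victor, Beatrice) there are 4 shares of (1)/4 = 1/4 each.
Living: Rose and Winifred — each takes 1/4.
Deceased: Victor and Beatrice. Their combined 1/2 is pooled and carried to generation 2.
At generation 2 (Nora, Lydia, Martin, Kenneth, Tessa) there are 5 shares of (1/2)/5 = 1/10 each.
Living: Lydia, Martin, and Kenneth — each takes 1/10.
Deceased: Nora and Tessa. Their combined 1/5 is pooled and carried to generation 3.
At generation 3 (Oliver, Charles, Diana, Judith, Samuel) there are 5 shares of (1/5)/5 = 1/25 each.
Living: Oliver, Charles, Diana, and Samuel — each takes 1/25.
Deceased: Judith. That 1/25 share is carried to generation 4.
At generation 4 (Quentin, Isaac, Fiona, Edmund) there are 4 shares of (1/25)/4 = 1/100 each.
Living: Quentin, Isaac, Fiona, and Edmund — each takes 1/100.

Charles 1/25; Diana 1/25; Edmund 1/100; Fiona 1/100; Isaac 1/100; Kenneth 1/10; Lydia 1/10; Martin 1/10; Oliver 1/25; Quentin 1/100; Rose 1/4; Samuel 1/25; Winifred 1/4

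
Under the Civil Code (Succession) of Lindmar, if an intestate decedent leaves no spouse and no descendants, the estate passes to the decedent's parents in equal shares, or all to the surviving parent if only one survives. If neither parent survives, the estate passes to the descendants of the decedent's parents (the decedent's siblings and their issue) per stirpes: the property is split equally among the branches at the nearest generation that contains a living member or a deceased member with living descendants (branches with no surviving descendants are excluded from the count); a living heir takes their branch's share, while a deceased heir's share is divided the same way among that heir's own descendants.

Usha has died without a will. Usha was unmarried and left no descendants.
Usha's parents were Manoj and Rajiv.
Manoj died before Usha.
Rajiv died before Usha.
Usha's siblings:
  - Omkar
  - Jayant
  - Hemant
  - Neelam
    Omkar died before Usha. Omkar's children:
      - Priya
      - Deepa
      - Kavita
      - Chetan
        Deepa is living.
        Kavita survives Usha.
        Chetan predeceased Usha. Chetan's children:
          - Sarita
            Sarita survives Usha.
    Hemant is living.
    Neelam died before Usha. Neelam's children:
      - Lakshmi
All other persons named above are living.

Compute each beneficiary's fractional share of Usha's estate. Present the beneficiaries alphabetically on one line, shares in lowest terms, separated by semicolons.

Neither parent survives and there are no descendants, so the estate passes to Usha's siblings and their issue per stirpes.
The estate is divided into 4 equal shares of 1/4 among Omkar, Jayant, Hemant, Neelam.
Omkar predeceased; the 1/4 allotted to Omkar's branch passes to Omkar's issue by representation.
The 1/4 is divided into 4 equal shares of 1/16 among Priya, Deepa, Kavita, Chetan.
Priya is living and takes 1/16.
Deepa is living and takes 1/16.
Kavita is living and takes 1/16.
Chetan predeceased; the 1/16 allotted to Chetan's branch passes to Chetan's issue by representation.
Sarita is the sole taker at this level and receives the full 1/16.
Jayant is living and takes 1/4.
Hemant is living and takes 1/4.
Neelam predeceased; the 1/4 allotted to Neelam's branch passes to Neelam's issue by representation.
Lakshmi is the sole taker at this level and receives the full 1/4.

Deepa 1/16; Hemant 1/4; Jayant 1/4; Kavita 1/16; Lakshmi 1/4; Priya 1/16; Sarita 1/16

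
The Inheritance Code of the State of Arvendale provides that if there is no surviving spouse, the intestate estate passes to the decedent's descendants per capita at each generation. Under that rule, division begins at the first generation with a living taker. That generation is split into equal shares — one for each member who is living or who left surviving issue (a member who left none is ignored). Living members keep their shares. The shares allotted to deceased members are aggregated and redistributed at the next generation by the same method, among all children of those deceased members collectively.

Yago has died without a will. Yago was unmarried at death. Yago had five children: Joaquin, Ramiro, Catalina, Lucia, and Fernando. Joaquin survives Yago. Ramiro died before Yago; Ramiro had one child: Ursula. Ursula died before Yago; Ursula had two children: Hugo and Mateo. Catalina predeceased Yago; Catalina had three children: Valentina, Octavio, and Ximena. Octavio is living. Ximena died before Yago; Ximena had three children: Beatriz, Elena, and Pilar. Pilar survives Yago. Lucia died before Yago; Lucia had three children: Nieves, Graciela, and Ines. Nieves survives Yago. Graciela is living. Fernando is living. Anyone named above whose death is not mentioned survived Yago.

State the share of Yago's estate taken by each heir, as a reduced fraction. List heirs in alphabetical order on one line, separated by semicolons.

There is no surviving spouse, so the entire estate passes to Yago's descendants per capita at each generation.
At generation 1 (Joaquin, Ramiro, Catalina, Lucia, Fernando) there are 5 shares of (1)/5 = 1/5 each.
Living: Joaquin and Fernando — each takes 1/5.
Deceased: Ramiro, Catalina, and Lucia. Their combined 3/5 is pooled and carried to generation 2.
At generation 2 (Ursula, Valentina, Octavio, Ximena, Nieves, Graciela, Ines) there are 7 shares of (3/5)/7 = 3/35 each.
Living: Valentina, Octavio, Nieves, Graciela, and Ines — each takes 3/35.
Deceased: Ursula and Ximena. Their combined 6/35 is pooled and carried to generation 3.
At generation 3 (Hugo, Mateo, Beatriz, Elena, Pilar) there are 5 shares of (6/35)/5 = 6/175 each.
Living: Hugo, Mateo, Beatriz, Elena, and Pilar — each takes 6/175.

Beatriz 6/175; Elena 6/175; Fernando 1/5; Graciela 3/35; Hugo 6/175; Ines 3/35; Joaquin 1/5; Mateo 6/175; Nieves 3/35; Octavio 3/35; Pilar 6/175; Valentina 3/35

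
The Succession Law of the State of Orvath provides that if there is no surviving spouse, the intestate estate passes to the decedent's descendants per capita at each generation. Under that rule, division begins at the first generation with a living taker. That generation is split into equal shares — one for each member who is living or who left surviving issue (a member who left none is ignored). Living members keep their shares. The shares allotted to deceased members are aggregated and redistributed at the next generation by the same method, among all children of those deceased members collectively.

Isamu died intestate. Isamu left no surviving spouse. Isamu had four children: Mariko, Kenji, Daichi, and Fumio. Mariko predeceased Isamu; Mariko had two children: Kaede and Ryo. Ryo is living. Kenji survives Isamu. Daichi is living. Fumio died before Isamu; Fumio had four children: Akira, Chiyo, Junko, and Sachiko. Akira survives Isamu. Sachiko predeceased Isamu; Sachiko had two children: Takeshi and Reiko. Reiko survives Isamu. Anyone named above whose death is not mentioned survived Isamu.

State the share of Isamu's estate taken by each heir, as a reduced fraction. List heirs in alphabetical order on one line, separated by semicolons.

There is no surviving spouse, so the entire estate passes to Isamu's descendants per capita at each generation.
At generation 1 (Mariko, Kenji, Daichi, Fumio) there are 4 shares of (1)/4 = 1/4 each.
Living: Kenji and Daichi — each takes 1/4.
Deceased: Mariko and Fumio. Their combined 1/2 is pooled and carried to generation 2.
At generation 2 (Kaede, Ryo, Akira, Chiyo, Junko, Sachiko) there are 6 shares of (1/2)/6 = 1/12 each.
Living: Kaede, Ryo, Akira, Chiyo, and Junko — each takes 1/12.
Deceased: Sachiko. That 1/12 share is carried to generation 3.
At generation 3 (Takeshi, Reiko) there are 2 shares of (1/12)/2 = 1/24 each.
Living: Takeshi and Reiko — each takes 1/24.

Akira 1/12; Chiyo 1/12; Daichi 1/4; Junko 1/12; Kaede 1/12; Kenji 1/4; Reiko 1/24; Ryo 1/12; Takeshi 1/24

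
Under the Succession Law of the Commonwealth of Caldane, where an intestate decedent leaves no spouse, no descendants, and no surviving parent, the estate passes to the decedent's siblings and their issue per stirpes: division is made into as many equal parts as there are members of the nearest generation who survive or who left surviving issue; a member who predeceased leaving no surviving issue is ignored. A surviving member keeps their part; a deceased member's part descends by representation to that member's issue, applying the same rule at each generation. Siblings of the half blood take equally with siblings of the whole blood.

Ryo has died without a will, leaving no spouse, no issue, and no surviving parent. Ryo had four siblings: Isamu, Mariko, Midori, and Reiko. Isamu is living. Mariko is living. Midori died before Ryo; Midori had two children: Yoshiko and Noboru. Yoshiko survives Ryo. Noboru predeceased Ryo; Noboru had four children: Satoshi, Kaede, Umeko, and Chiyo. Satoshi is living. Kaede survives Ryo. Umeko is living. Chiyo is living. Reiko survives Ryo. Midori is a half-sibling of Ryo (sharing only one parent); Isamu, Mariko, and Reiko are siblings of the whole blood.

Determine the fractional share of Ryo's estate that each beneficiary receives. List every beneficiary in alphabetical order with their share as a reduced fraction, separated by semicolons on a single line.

Chiyo 1/32; Isamu 1/4; Kaede 1/32; Mariko 1/4; Reiko 1/4; Satoshi 1/32; Umeko 1/32; Yoshiko 1/8

No spouse, descendants, or parent survives, so the estate passes to Ryo's siblings per stirpes.
Half-blood and whole-blood siblings take equally under the stated rule.
The estate is divided into 4 equal shares of 1/4 among Isamu, Mariko, Midori, Reiko.
Isamu is living and takes 1/4.
Mariko is living and takes 1/4.
Midori predeceased; the 1/4 allotted to Midori's branch passes to Midori's issue by representation.
The 1/4 is divided into 2 equal shares of 1/8 among Yoshiko, Noboru.
Yoshiko is living and takes 1/8.
Noboru predeceased; the 1/8 allotted to Noboru's branch passes to Noboru's issue by representation.
The 1/8 is divided into 4 equal shares of 1/32 among Satoshi, Kaede, Umeko, Chiyo.
Satoshi is living and takes 1/32.
Kaede is living and takes 1/32.
Umeko is living and takes 1/32.
Chiyo is living and takes 1/32.
Reiko is living and takes 1/4.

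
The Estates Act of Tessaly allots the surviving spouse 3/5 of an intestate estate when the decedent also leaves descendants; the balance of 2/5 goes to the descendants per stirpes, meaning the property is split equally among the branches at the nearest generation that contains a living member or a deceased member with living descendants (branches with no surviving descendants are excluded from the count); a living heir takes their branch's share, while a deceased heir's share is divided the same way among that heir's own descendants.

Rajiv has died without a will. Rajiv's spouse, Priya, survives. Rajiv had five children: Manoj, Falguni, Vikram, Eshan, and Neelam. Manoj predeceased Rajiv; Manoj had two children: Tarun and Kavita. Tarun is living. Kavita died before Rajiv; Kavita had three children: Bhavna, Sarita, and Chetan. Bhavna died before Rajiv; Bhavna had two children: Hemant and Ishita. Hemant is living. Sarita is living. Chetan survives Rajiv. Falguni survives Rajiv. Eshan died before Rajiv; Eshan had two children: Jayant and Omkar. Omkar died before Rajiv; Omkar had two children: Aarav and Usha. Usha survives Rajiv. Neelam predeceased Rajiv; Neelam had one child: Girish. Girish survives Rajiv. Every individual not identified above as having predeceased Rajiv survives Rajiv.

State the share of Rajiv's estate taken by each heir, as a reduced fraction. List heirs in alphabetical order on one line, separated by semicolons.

Priya, as surviving spouse, takes 3/5.
The remaining 2/5 passes to Rajiv's descendants per stirpes.
The 2/5 is divided into 5 equal shares of 2/25 among Manoj, Falguni, Vikram, Eshan, Neelam.
Manoj predeceased; the 2/25 allotted to Manoj's branch passes to Manoj's issue by representation.
The 2/25 is divided into 2 equal shares of 1/25 among Tarun, Kavita.
Tarun is living and takes 1/25.
Kavita predeceased; the 1/25 allotted to Kavita's branch passes to Kavita's issue by representation.
The 1/25 is divided into 3 equal shares of 1/75 among Bhavna, Sarita, Chetan.
Bhavna predeceased; the 1/75 allotted to Bhavna's branch passes to Bhavna's issue by representation.
The 1/75 is divided into 2 equal shares of 1/150 among Hemant, Ishita.
Hemant is living and takes 1/150.
Ishita is living and takes 1/150.
Sarita is living and takes 1/75.
Chetan is living and takes 1/75.
Falguni is living and takes 2/25.
Vikram is living and takes 2/25.
Eshan predeceased; the 2/25 allotted to Eshan's branch passes to Eshan's issue by representation.
The 2/25 is divided into 2 equal shares of 1/25 among Jayant, Omkar.
Jayant is living and takes 1/25.
Omkar predeceased; the 1/25 allotted to Omkar's branch passes to Omkar's issue by representation.
The 1/25 is divided into 2 equal shares of 1/50 among Aarav, Usha.
Aarav is living and takes 1/50.
Usha is living and takes 1/50.
Neelam predeceased; the 2/25 allotted to Neelam's branch passes to Neelam's issue by representation.
Girish is the sole taker at this level and receives the full 2/25.

Aarav 1/50; Chetan 1/75; Falguni 2/25; Girish 2/25; Hemant 1/150; Ishita 1/150; Jayant 1/25; Priya 3/5; Sarita 1/75; Tarun 1/25; Usha 1/50; Vikram 2/25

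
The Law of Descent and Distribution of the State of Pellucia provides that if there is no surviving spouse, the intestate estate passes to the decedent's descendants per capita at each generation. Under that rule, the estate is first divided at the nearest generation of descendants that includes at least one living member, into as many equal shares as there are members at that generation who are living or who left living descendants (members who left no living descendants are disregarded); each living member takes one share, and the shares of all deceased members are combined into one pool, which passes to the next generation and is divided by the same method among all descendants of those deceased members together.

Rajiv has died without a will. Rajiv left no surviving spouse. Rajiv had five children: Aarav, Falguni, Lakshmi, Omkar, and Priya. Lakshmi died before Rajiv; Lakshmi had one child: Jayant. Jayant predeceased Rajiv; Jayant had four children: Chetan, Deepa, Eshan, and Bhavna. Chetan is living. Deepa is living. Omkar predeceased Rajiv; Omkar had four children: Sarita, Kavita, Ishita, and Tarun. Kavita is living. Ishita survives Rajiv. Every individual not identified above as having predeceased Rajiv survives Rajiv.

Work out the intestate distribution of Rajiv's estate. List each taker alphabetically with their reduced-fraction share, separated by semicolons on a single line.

There is no surviving spouse, so the entire estate passes to Rajiv's descendants per capita at each generation.
At generation 1 (Aarav, Falguni, Lakshmi, Omkar, Priya) there are 5 shares of (1)/5 = 1/5 each.
Living: Aarav, Falguni, and Priya — each takes 1/5.
Deceased: Lakshmi and Omkar. Their combined 2/5 is pooled and carried to generation 2.
At generation 2 (Jayant, Sarita, Kavita, Ishita, Tarun) there are 5 shares of (2/5)/5 = 2/25 each.
Living: Sarita, Kavita, Ishita, and Tarun — each takes 2/25.
Deceased: Jayant. That 2/25 share is carried to generation 3.
At generation 3 (Chetan, Deepa, Eshan, Bhavna) there are 4 shares of (2/25)/4 = 1/50 each.
Living: Chetan, Deepa, Eshan, and Bhavna — each takes 1/50.

Aarav 1/5; Bhavna 1/50; Chetan 1/50; Deepa 1/50; Eshan 1/50; Falguni 1/5; Ishita 2/25; Kavita 2/25; Priya 1/5; Sarita 2/25; Tarun 2/25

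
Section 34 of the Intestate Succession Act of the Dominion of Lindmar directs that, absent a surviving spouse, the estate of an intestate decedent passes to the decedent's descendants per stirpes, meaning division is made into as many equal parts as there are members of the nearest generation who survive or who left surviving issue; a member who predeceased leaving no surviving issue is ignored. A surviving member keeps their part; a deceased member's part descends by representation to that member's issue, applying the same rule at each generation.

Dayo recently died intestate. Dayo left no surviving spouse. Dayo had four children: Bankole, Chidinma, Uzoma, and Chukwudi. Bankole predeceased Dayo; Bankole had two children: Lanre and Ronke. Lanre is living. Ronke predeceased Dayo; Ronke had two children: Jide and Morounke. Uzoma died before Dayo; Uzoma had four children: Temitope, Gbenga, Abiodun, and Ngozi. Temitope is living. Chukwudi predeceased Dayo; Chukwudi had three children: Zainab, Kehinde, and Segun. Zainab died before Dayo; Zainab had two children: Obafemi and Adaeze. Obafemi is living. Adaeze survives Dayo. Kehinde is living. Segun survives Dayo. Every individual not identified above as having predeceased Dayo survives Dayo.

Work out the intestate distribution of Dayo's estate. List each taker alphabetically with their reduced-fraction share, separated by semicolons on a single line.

There is no surviving spouse, so the entire estate passes to Dayo's descendants per stirpes.
The estate is divided into 4 equal shares of 1/4 among Bankole, Chidinma, Uzoma, Chukwudi.
Bankole predeceased; the 1/4 allotted to Bankole's branch passes to Bankole's issue by representation.
The 1/4 is divided into 2 equal shares of 1/8 among Lanre, Ronke.
Lanre is living and takes 1/8.
Ronke predeceased; the 1/8 allotted to Ronke's branch passes to Ronke's issue by representation.
The 1/8 is divided into 2 equal shares of 1/16 among Jide, Morounke.
Jide is living and takes 1/16.
Morounke is living and takes 1/16.
Chidinma is living and takes 1/4.
Uzoma predeceased; the 1/4 allotted to Uzoma's branch passes to Uzoma's issue by representation.
The 1/4 is divided into 4 equal shares of 1/16 among Temitope, Gbenga, Abiodun, Ngozi.
Temitope is living and takes 1/16.
Gbenga is living and takes 1/16.
Abiodun is living and takes 1/16.
Ngozi is living and takes 1/16.
Chukwudi predeceased; the 1/4 allotted to Chukwudi's branch passes to Chukwudi's issue by representation.
The 1/4 is divided into 3 equal shares of 1/12 among Zainab, Kehinde, Segun.
Zainab predeceased; the 1/12 allotted to Zainab's branch passes to Zainab's issue by representation.
The 1/12 is divided into 2 equal shares of 1/24 among Obafemi, Adaeze.
Obafemi is living and takes 1/24.
Adaeze is living and takes 1/24.
Kehinde is living and takes 1/12.
Segun is living and takes 1/12.

Abiodun 1/16; Adaeze 1/24; Chidinma 1/4; Gbenga 1/16; Jide 1/16; Kehinde 1/12; Lanre 1/8; Morounke 1/16; Ngozi 1/16; Obafemi 1/24; Segun 1/12; Temitope 1/16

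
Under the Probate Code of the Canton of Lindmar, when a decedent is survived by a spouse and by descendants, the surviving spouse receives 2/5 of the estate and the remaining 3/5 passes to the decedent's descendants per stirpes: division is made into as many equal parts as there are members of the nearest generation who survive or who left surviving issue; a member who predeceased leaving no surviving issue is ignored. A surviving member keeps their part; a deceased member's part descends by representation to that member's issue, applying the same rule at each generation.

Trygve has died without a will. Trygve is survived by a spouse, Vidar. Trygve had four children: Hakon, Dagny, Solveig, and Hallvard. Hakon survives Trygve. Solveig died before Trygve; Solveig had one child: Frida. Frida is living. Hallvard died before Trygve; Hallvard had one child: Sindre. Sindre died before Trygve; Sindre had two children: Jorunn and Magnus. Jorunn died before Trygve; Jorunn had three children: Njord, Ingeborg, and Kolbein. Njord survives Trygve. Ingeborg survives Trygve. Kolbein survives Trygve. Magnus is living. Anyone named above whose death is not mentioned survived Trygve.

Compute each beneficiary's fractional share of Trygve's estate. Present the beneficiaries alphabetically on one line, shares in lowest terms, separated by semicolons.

Vidar, as surviving spouse, takes 2/5.
The remaining 3/5 passes to Trygve's descendants per stirpes.
The 3/5 is divided into 4 equal shares of 3/20 among Hakon, Dagny, Solveig, Hallvard.
Hakon is living and takes 3/20.
Dagny is living and takes 3/20.
Solveig predeceased; the 3/20 allotted to Solveig's branch passes to Solveig's issue by representation.
Frida is the sole taker at this level and receives the full 3/20.
Hallvard predeceased; the 3/20 allotted to Hallvard's branch passes to Hallvard's issue by representation.
Sindre's line is the sole branch at this level, so the full 3/20 passes to Sindre's issue by representation.
The 3/20 is divided into 2 equal shares of 3/40 among Jorunn, Magnus.
Jorunn predeceased; the 3/40 allotted to Jorunn's branch passes to Jorunn's issue by representation.
The 3/40 is divided into 3 equal shares of 1/40 among Njord, Ingeborg, Kolbein.
Njord is living and takes 1/40.
Ingeborg is living and takes 1/40.
Kolbein is living and takes 1/40.
Magnus is living and takes 3/40.

Dagny 3/20; Frida 3/20; Hakon 3/20; Ingeborg 1/40; Kolbein 1/40; Magnus 3/40; Njord 1/40; Vidar 2/5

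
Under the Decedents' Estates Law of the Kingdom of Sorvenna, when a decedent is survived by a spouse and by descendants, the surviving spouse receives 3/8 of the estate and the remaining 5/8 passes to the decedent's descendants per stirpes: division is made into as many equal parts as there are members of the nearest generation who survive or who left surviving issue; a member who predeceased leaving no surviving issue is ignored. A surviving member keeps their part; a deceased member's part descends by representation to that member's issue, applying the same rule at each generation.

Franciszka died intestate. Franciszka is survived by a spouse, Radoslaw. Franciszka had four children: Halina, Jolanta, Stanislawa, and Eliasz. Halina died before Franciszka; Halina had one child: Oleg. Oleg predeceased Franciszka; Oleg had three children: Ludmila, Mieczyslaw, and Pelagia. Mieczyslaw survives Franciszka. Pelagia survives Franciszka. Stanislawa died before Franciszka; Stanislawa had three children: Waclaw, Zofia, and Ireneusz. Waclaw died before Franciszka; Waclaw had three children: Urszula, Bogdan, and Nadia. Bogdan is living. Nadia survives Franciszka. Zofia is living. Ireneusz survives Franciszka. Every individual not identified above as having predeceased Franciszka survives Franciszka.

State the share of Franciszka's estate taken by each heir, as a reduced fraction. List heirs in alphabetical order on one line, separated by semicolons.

Bogdan 5/288; Eliasz 5/32; Ireneusz 5/96; Jolanta 5/32; Ludmila 5/96; Mieczyslaw 5/96; Nadia 5/288; Pelagia 5/96; Radoslaw 3/8; Urszula 5/288; Zofia 5/96

Radoslaw, as surviving spouse, takes 3/8.
The remaining 5/8 passes to Franciszka's descendants per stirpes.
The 5/8 is divided into 4 equal shares of 5/32 among Halina, Jolanta, Stanislawa, Eliasz.
Halina predeceased; the 5/32 allotted to Halina's branch passes to Halina's issue by representation.
Oleg's line is the sole branch at this level, so the full 5/32 passes to Oleg's issue by representation.
The 5/32 is divided into 3 equal shares of 5/96 among Ludmila, Mieczyslaw, Pelagia.
Ludmila is living and takes 5/96.
Mieczyslaw is living and takes 5/96.
Pelagia is living and takes 5/96.
Jolanta is living and takes 5/32.
Stanislawa predeceased; the 5/32 allotted to Stanislawa's branch passes to Stanislawa's issue by representation.
The 5/32 is divided into 3 equal shares of 5/96 among Waclaw, Zofia, Ireneusz.
Waclaw predeceased; the 5/96 allotted to Waclaw's branch passes to Waclaw's issue by representation.
The 5/96 is divided into 3 equal shares of 5/288 among Urszula, Bogdan, Nadia.
Urszula is living and takes 5/288.
Bogdan is living and takes 5/288.
Nadia is living and takes 5/288.
Zofia is living and takes 5/96.
Ireneusz is living and takes 5/96.
Eliasz is living and takes 5/32.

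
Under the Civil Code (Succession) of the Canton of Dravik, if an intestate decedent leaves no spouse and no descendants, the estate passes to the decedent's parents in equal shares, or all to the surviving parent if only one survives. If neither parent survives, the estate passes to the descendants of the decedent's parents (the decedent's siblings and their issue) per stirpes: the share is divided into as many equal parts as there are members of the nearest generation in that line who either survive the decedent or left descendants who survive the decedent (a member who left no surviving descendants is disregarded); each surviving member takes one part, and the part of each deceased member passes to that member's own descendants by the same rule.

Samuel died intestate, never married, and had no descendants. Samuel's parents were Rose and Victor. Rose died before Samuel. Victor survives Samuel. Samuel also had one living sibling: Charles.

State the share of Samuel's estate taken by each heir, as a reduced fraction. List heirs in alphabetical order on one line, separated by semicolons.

Victor 1

Only one parent, Victor, survives, so Victor takes the entire estate. The siblings take nothing because a surviving parent has priority.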